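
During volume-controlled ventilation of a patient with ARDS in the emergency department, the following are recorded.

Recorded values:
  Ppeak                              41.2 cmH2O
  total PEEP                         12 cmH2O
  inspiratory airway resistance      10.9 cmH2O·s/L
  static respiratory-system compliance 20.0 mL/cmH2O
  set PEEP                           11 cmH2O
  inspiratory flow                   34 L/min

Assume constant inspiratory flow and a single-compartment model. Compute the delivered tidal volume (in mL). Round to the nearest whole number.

Flow: 34 L/min ÷ 60 = 0.5667 L/s.
Total PEEP = 12 cmH2O (set 11 + intrinsic 1); this is the baseline alveolar pressure.
Equation of motion (constant flow): PIP = Vt/C + R·V̇ + PEEP.
Vt/C = PIP − R·V̇ − PEEP = 41.2 − 6.177 − 12 = 23.023 cmH2O.
Vt = C × 23.023 = 20.0 × 23.023 = 460.46 mL.

460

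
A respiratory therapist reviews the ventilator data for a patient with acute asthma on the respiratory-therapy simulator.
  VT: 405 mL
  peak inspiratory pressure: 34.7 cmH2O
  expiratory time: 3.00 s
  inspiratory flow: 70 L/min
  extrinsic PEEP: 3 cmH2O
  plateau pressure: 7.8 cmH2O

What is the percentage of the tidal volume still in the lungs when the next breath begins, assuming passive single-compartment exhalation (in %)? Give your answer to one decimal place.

21.4

Flow: 70 L/min ÷ 60 = 1.1667 L/s.
R = (PIP − Pplat)/V̇ = (34.7 − 7.8) / 1.1667 = 26.9/1.1667 = 23.056 cmH2O·s/L.
C = Vt/(Pplat − PEEP) = 405.0 / (7.8 − 3) = 405.0/4.8 = 84.375 mL/cmH2O.
τ = R × C = 23.056 × 0.08438 L/cmH2O = 1.945 s.
Fraction remaining at end-expiration = e^(−Te/τ) = e^(−3.00/1.945) = 0.2139 → 21.39%.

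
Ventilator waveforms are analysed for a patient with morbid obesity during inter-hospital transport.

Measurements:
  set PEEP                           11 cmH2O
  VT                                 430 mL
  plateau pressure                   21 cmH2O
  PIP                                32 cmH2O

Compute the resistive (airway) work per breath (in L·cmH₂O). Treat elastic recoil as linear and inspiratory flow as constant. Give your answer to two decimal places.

With constant inspiratory flow the resistive pressure is constant at PIP − Pplat = 32 − 21 = 11.0 cmH2O, so resistive work = 11.0 × 0.430 = 4.73 L·cmH2O.

4.73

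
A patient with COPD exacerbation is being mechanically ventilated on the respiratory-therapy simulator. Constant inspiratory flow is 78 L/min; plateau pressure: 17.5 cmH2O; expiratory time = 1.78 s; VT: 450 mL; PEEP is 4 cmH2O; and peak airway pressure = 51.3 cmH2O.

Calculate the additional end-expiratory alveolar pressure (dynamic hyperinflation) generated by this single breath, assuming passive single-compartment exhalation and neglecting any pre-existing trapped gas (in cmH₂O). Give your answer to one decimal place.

Flow: 78 L/min ÷ 60 = 1.3 L/s.
R = (PIP − Pplat)/V̇ = (51.3 − 17.5) / 1.3 = 33.8/1.3 = 26.0 cmH2O·s/L.
C = Vt/(Pplat − PEEP) = 450.0 / (17.5 − 4) = 450.0/13.5 = 33.333 mL/cmH2O.
τ = R × C = 26.0 × 0.03333 L/cmH2O = 0.8666 s.
Fraction remaining = e^(−Te/τ) = e^(−1.78/0.8666) = 0.1282; trapped volume = 450.0 × 0.1282 = 57.69 mL.
Additional alveolar pressure from trapping ≈ V_trapped / C = 57.69 / 33.333 = 1.731 cmH2O.

1.7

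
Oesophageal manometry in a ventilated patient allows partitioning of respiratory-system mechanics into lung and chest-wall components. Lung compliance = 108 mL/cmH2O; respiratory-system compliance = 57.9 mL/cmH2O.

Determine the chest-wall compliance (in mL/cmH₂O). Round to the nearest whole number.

125

1/Ccw = 1/Crs − 1/CL.
1/Ccw = 1/57.9 − 1/108 = 0.008012.
Ccw = 124.81 mL/cmH2O.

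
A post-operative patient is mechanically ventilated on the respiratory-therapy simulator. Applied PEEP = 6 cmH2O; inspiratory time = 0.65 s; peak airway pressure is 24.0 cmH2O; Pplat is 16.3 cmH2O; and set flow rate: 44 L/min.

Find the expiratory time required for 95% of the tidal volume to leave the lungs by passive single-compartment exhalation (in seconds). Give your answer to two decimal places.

Flow: 44 L/min ÷ 60 = 0.7333 L/s.
Vt = flow × Ti = 0.7333 L/s × 0.65 s × 1000 mL/L = 476.65 mL.
R = (PIP − Pplat)/V̇ = (24.0 − 16.3) / 0.7333 = 7.7/0.7333 = 10.5 cmH2O·s/L.
C = Vt/(Pplat − PEEP) = 476.65 / (16.3 − 6) = 476.65/10.3 = 46.277 mL/cmH2O.
τ = R × C = 10.5 × 0.04628 L/cmH2O = 0.4859 s.
t = −τ·ln(1 − 0.95) = −0.4859·ln(0.05) = 1.456 s.

1.46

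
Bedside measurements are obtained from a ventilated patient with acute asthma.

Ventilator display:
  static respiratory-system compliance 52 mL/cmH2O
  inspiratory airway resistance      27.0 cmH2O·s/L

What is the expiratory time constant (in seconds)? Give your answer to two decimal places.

τ = R × C = 27.0 × 52 mL/cmH2O = 27.0 × 0.052 L/cmH2O = 1.404 s.

1.40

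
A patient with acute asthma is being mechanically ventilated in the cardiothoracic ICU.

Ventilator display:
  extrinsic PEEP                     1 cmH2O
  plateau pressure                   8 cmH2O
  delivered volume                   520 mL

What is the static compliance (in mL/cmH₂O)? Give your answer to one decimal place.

Cstat = Vt / (Pplat − PEEP) = 520 / (8 − 1) = 520 / 7.0 = 74.286 mL/cmH2O.

74.3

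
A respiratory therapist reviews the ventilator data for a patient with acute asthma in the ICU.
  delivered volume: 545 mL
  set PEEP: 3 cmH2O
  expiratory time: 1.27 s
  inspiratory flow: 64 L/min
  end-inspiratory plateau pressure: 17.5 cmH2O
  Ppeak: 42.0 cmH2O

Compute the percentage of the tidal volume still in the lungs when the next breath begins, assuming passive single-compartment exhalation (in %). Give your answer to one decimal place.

23.0

Flow: 64 L/min ÷ 60 = 1.0667 L/s.
R = (PIP − Pplat)/V̇ = (42.0 − 17.5) / 1.0667 = 24.5/1.0667 = 22.968 cmH2O·s/L.
C = Vt/(Pplat − PEEP) = 545.0 / (17.5 − 3) = 545.0/14.5 = 37.586 mL/cmH2O.
τ = R × C = 22.968 × 0.03759 L/cmH2O = 0.8634 s.
Fraction remaining at end-expiration = e^(−Te/τ) = e^(−1.27/0.8634) = 0.2297 → 22.97%.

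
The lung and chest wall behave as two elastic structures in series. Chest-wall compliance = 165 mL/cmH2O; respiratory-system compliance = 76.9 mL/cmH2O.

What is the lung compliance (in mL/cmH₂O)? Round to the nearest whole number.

144

1/CL = 1/Crs − 1/Ccw.
1/CL = 1/76.9 − 1/165 = 0.006943.
CL = 144.03 mL/cmH2O.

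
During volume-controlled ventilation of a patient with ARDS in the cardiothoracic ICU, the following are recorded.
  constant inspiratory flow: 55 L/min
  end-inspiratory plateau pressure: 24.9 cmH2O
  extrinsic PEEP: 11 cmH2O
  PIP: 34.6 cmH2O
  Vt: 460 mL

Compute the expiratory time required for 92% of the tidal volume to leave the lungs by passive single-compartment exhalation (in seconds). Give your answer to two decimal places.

Flow: 55 L/min ÷ 60 = 0.9167 L/s.
R = (PIP − Pplat)/V̇ = (34.6 − 24.9) / 0.9167 = 9.7/0.9167 = 10.581 cmH2O·s/L.
C = Vt/(Pplat − PEEP) = 460.0 / (24.9 − 11) = 460.0/13.9 = 33.094 mL/cmH2O.
τ = R × C = 10.581 × 0.03309 L/cmH2O = 0.3501 s.
t = −τ·ln(1 − 0.92) = −0.3501·ln(0.08) = 0.8843 s.

0.88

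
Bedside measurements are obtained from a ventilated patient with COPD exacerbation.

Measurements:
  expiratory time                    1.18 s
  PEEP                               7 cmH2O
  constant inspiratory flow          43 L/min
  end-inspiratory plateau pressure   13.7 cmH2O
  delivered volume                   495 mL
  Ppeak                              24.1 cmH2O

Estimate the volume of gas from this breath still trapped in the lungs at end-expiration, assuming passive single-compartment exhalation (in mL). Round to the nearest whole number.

165

Flow: 43 L/min ÷ 60 = 0.7167 L/s.
R = (PIP − Pplat)/V̇ = (24.1 − 13.7) / 0.7167 = 10.4/0.7167 = 14.511 cmH2O·s/L.
C = Vt/(Pplat − PEEP) = 495.0 / (13.7 − 7) = 495.0/6.7 = 73.881 mL/cmH2O.
τ = R × C = 14.511 × 0.07388 L/cmH2O = 1.072 s.
Fraction remaining = e^(−Te/τ) = e^(−1.18/1.072) = 0.3326.
Trapped volume = 495.0 × 0.3326 = 164.64 mL.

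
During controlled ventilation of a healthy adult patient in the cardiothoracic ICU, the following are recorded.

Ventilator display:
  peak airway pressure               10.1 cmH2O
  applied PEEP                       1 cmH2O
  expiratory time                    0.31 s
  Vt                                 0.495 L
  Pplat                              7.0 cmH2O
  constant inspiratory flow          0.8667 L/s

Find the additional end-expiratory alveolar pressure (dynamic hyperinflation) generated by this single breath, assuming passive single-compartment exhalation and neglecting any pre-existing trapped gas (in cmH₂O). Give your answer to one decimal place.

R = (PIP − Pplat)/V̇ = (10.1 − 7.0) / 0.8667 = 3.1/0.8667 = 3.577 cmH2O·s/L.
C = Vt/(Pplat − PEEP) = 495.0 / (7.0 − 1) = 495.0/6.0 = 82.5 mL/cmH2O.
τ = R × C = 3.577 × 0.0825 L/cmH2O = 0.2951 s.
Fraction remaining = e^(−Te/τ) = e^(−0.31/0.2951) = 0.3498; trapped volume = 495.0 × 0.3498 = 173.15 mL.
Additional alveolar pressure from trapping ≈ V_trapped / C = 173.15 / 82.5 = 2.099 cmH2O.

2.1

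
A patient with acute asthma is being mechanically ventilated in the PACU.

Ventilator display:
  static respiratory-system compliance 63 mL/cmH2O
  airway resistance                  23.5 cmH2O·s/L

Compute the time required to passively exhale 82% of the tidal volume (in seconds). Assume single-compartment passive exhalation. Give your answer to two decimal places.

2.54

τ = R × C = 23.5 × 63 mL/cmH2O = 23.5 × 0.063 L/cmH2O = 1.481 s.
Exhaled fraction f = 1 − e^(−t/τ) → t = −τ·ln(1 − f) = −1.481·ln(0.18) = 2.54 s.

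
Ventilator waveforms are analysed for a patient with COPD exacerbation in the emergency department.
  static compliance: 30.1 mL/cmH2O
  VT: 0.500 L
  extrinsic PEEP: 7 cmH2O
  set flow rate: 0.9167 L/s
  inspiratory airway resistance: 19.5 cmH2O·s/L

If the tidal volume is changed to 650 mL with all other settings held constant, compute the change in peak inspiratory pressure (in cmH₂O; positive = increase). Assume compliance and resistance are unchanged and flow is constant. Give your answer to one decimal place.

5.0

PIP = Vt/C + R·V̇ + PEEP (constant-flow equation of motion).
Only the elastic term changes: ΔPIP = ΔVt / C = (650 − 500) / 30.1 = 4.983 cmH2O.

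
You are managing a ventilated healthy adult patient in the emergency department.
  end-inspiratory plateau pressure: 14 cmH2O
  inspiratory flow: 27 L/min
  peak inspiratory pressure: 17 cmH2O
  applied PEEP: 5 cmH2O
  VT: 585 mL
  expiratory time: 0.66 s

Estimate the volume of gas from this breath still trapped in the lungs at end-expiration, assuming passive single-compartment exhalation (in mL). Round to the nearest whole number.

Flow: 27 L/min ÷ 60 = 0.45 L/s.
R = (PIP − Pplat)/V̇ = (17 − 14) / 0.45 = 3.0/0.45 = 6.667 cmH2O·s/L.
C = Vt/(Pplat − PEEP) = 585.0 / (14 − 5) = 585.0/9.0 = 65.0 mL/cmH2O.
τ = R × C = 6.667 × 0.065 L/cmH2O = 0.4334 s.
Fraction remaining = e^(−Te/τ) = e^(−0.66/0.4334) = 0.2181.
Trapped volume = 585.0 × 0.2181 = 127.59 mL.

128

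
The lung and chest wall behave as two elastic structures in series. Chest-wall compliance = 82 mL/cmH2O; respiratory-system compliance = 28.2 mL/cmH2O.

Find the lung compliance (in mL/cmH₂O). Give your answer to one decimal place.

1/CL = 1/Crs − 1/Ccw.
1/CL = 1/28.2 − 1/82 = 0.02327.
CL = 42.974 mL/cmH2O.

43.0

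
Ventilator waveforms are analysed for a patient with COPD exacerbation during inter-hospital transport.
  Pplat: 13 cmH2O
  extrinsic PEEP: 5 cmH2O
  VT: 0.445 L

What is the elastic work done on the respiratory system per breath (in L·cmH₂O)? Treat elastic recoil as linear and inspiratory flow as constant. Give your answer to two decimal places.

Elastic work ≈ ½ × (Pplat − PEEP) × Vt = 0.5 × (13 − 5) × 0.445 L = 0.5 × 8.0 × 0.445 = 1.78 L·cmH2O.

1.78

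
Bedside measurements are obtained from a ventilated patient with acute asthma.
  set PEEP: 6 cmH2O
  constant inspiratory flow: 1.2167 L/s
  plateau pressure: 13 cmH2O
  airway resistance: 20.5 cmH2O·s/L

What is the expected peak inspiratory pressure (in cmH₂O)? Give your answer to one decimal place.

PIP = Pplat + Raw × flow = 13 + 20.5 × 1.2167 = 13 + 24.942 = 37.942 cmH2O.

37.9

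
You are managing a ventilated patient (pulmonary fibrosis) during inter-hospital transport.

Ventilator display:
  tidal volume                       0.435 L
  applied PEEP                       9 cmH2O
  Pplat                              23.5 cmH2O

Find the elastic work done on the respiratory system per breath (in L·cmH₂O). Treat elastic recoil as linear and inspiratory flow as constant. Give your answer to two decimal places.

3.15

Elastic work ≈ ½ × (Pplat − PEEP) × Vt = 0.5 × (23.5 − 9) × 0.435 L = 0.5 × 14.5 × 0.435 = 3.154 L·cmH2O.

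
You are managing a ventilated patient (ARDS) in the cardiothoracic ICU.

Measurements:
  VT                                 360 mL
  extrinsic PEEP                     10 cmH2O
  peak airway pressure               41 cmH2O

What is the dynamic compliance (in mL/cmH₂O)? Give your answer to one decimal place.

Dynamic compliance = Vt / (PIP − PEEP) = 360 / (41 − 10) = 360 / 31.0 = 11.613 mL/cmH2O.

11.6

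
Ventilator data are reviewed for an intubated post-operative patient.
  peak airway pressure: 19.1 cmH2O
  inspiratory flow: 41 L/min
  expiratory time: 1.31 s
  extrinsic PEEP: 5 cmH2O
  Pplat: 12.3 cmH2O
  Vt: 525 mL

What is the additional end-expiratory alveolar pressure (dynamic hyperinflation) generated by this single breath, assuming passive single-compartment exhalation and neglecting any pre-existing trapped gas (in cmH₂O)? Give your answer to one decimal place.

1.2

Flow: 41 L/min ÷ 60 = 0.6833 L/s.
R = (PIP − Pplat)/V̇ = (19.1 − 12.3) / 0.6833 = 6.8/0.6833 = 9.952 cmH2O·s/L.
C = Vt/(Pplat − PEEP) = 525.0 / (12.3 − 5) = 525.0/7.3 = 71.918 mL/cmH2O.
τ = R × C = 9.952 × 0.07192 L/cmH2O = 0.7157 s.
Fraction remaining = e^(−Te/τ) = e^(−1.31/0.7157) = 0.1604; trapped volume = 525.0 × 0.1604 = 84.21 mL.
Additional alveolar pressure from trapping ≈ V_trapped / C = 84.21 / 71.918 = 1.171 cmH2O.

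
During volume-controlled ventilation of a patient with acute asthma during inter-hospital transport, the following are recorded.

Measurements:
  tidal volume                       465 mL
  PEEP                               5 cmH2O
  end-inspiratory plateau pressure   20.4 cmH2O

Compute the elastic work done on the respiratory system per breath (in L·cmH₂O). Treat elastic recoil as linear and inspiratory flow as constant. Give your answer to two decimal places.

3.58

Elastic work ≈ ½ × (Pplat − PEEP) × Vt = 0.5 × (20.4 − 5) × 0.465 L = 0.5 × 15.4 × 0.465 = 3.581 L·cmH2O.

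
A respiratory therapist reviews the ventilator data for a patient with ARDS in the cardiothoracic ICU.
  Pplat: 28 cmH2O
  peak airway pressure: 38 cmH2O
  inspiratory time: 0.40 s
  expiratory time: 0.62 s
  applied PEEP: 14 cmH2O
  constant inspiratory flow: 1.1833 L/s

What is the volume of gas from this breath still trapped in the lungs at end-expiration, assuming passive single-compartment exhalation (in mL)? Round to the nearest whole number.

Vt = flow × Ti = 1.1833 L/s × 0.40 s × 1000 mL/L = 473.32 mL.
R = (PIP − Pplat)/V̇ = (38 − 28) / 1.1833 = 10.0/1.1833 = 8.451 cmH2O·s/L.
C = Vt/(Pplat − PEEP) = 473.32 / (28 − 14) = 473.32/14.0 = 33.809 mL/cmH2O.
τ = R × C = 8.451 × 0.03381 L/cmH2O = 0.2857 s.
Fraction remaining = e^(−Te/τ) = e^(−0.62/0.2857) = 0.1142.
Trapped volume = 473.32 × 0.1142 = 54.053 mL.

54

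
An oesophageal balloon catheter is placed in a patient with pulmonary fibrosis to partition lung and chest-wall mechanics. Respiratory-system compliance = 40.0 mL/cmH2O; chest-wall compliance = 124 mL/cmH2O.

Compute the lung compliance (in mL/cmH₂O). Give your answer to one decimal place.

1/CL = 1/Crs − 1/Ccw.
1/CL = 1/40.0 − 1/124 = 0.01694.
CL = 59.032 mL/cmH2O.

59.0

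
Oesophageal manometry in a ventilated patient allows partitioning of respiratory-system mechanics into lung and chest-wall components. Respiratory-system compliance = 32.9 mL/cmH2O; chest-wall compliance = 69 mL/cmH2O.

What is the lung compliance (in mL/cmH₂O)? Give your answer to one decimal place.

62.9

1/CL = 1/Crs − 1/Ccw.
1/CL = 1/32.9 − 1/69 = 0.0159.
CL = 62.893 mL/cmH2O.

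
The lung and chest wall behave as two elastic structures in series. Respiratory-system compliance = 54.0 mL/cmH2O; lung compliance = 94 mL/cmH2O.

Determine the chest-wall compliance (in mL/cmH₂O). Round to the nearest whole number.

1/Ccw = 1/Crs − 1/CL.
1/Ccw = 1/54.0 − 1/94 = 0.00788.
Ccw = 126.9 mL/cmH2O.

127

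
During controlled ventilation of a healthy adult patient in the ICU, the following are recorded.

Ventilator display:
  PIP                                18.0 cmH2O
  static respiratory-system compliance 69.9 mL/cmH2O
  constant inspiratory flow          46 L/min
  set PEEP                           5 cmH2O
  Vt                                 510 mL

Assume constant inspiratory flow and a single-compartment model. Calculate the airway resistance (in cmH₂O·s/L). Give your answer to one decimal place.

Flow: 46 L/min ÷ 60 = 0.7667 L/s.
Equation of motion (constant flow): PIP = Vt/C + R·V̇ + PEEP.
R·V̇ = PIP − Vt/C − PEEP = 18.0 − 510/69.9 − 5 = 18.0 − 7.296 − 5 = 5.704 cmH2O.
R = 5.704 / 0.7667 = 7.44 cmH2O·s/L.

7.4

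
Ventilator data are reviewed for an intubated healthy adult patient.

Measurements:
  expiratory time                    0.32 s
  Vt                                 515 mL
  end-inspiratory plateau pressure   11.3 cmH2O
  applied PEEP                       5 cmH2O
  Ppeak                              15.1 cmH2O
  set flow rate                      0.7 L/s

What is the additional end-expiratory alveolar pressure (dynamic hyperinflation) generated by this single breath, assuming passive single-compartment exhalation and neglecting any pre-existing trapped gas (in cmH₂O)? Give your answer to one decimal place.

3.1

R = (PIP − Pplat)/V̇ = (15.1 − 11.3) / 0.7 = 3.8/0.7 = 5.429 cmH2O·s/L.
C = Vt/(Pplat − PEEP) = 515.0 / (11.3 − 5) = 515.0/6.3 = 81.746 mL/cmH2O.
τ = R × C = 5.429 × 0.08175 L/cmH2O = 0.4438 s.
Fraction remaining = e^(−Te/τ) = e^(−0.32/0.4438) = 0.4862; trapped volume = 515.0 × 0.4862 = 250.39 mL.
Additional alveolar pressure from trapping ≈ V_trapped / C = 250.39 / 81.746 = 3.063 cmH2O.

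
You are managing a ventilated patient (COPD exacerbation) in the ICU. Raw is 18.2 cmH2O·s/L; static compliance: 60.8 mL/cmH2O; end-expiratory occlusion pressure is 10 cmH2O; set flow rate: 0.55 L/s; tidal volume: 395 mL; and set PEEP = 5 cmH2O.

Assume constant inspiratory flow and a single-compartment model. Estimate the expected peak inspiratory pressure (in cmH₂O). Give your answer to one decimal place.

26.5

Total PEEP = 10 cmH2O (set 5 + intrinsic 5); this is the baseline alveolar pressure.
Equation of motion (constant flow): PIP = Vt/C + R·V̇ + PEEP.
PIP = 395/60.8 + 18.2×0.55 + 10 = 6.497 + 10.01 + 10 = 26.507 cmH2O.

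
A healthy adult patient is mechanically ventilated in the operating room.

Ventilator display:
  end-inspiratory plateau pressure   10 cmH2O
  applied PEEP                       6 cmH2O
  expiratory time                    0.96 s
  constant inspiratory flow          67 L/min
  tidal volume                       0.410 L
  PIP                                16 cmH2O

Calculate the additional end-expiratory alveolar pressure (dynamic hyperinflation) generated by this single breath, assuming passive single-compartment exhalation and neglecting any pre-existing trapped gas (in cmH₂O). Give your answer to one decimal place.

Flow: 67 L/min ÷ 60 = 1.1167 L/s.
R = (PIP − Pplat)/V̇ = (16 − 10) / 1.1167 = 6.0/1.1167 = 5.373 cmH2O·s/L.
C = Vt/(Pplat − PEEP) = 410.0 / (10 − 6) = 410.0/4.0 = 102.5 mL/cmH2O.
τ = R × C = 5.373 × 0.1025 L/cmH2O = 0.5507 s.
Fraction remaining = e^(−Te/τ) = e^(−0.96/0.5507) = 0.175; trapped volume = 410.0 × 0.175 = 71.75 mL.
Additional alveolar pressure from trapping ≈ V_trapped / C = 71.75 / 102.5 = 0.7 cmH2O.

0.7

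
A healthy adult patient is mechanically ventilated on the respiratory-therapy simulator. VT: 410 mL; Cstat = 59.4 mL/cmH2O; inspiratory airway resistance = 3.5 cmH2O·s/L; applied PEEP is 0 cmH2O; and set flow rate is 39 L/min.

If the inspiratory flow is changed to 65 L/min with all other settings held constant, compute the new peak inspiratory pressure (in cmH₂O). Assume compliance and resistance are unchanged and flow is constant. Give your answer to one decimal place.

Flow: 39 L/min ÷ 60 = 0.65 L/s.
New flow: 65 L/min ÷ 60 = 1.0833 L/s.
PIP = Vt/C + R·V̇ + PEEP (constant-flow equation of motion).
Only the resistive term changes: ΔPIP = R × ΔV̇ = 3.5 × (1.0833 − 0.65) = 3.5 × 0.4333 = 1.517 cmH2O.
Original PIP = 410/59.4 + 3.5×0.65 + 0 = 9.177 cmH2O; new PIP = 9.177 + (1.517) = 10.694 cmH2O.

10.7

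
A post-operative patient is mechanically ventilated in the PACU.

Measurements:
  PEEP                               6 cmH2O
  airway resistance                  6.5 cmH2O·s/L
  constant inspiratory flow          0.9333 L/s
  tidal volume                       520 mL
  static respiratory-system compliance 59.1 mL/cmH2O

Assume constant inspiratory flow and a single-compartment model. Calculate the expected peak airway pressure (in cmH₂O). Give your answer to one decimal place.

20.9

Equation of motion (constant flow): PIP = Vt/C + R·V̇ + PEEP.
PIP = 520/59.1 + 6.5×0.9333 + 6 = 8.799 + 6.066 + 6 = 20.865 cmH2O.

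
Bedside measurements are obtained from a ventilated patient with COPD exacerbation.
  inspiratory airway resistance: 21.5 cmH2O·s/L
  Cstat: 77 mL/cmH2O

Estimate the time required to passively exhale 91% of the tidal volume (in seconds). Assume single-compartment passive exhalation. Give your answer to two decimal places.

τ = R × C = 21.5 × 77 mL/cmH2O = 21.5 × 0.077 L/cmH2O = 1.656 s.
Exhaled fraction f = 1 − e^(−t/τ) → t = −τ·ln(1 − f) = −1.656·ln(0.09) = 3.988 s.

3.99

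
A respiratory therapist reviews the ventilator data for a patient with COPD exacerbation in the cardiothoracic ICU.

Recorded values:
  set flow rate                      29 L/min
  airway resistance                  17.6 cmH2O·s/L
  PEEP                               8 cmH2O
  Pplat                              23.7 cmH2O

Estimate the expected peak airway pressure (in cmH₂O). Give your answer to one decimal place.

32.2

Flow: 29 L/min ÷ 60 = 0.4833 L/s.
PIP = Pplat + Raw × flow = 23.7 + 17.6 × 0.4833 = 23.7 + 8.506 = 32.206 cmH2O.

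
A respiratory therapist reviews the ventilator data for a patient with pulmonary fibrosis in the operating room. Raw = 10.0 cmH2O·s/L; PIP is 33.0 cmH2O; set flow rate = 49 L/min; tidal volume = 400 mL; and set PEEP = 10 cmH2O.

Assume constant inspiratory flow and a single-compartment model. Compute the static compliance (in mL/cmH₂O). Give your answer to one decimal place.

27.0

Flow: 49 L/min ÷ 60 = 0.8167 L/s.
Equation of motion (constant flow): PIP = Vt/C + R·V̇ + PEEP.
Vt/C = PIP − R·V̇ − PEEP = 33.0 − 10.0×0.8167 − 10 = 33.0 − 8.167 − 10 = 14.833 cmH2O.
C = Vt / 14.833 = 400 / 14.833 = 26.967 mL/cmH2O.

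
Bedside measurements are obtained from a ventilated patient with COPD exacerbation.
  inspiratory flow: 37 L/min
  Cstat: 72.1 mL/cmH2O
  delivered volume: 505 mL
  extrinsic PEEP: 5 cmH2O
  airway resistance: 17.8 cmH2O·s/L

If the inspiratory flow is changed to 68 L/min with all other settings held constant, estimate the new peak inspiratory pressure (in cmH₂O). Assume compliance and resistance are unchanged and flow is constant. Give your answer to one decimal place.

32.2

Flow: 37 L/min ÷ 60 = 0.6167 L/s.
New flow: 68 L/min ÷ 60 = 1.1333 L/s.
PIP = Vt/C + R·V̇ + PEEP (constant-flow equation of motion).
Only the resistive term changes: ΔPIP = R × ΔV̇ = 17.8 × (1.1333 − 0.6167) = 17.8 × 0.5166 = 9.195 cmH2O.
Original PIP = 505/72.1 + 17.8×0.6167 + 5 = 22.981 cmH2O; new PIP = 22.981 + (9.195) = 32.176 cmH2O.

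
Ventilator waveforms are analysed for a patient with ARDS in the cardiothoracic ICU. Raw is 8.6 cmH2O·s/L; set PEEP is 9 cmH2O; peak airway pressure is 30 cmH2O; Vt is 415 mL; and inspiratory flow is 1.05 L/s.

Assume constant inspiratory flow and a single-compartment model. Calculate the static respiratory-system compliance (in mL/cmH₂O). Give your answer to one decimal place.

Equation of motion (constant flow): PIP = Vt/C + R·V̇ + PEEP.
Vt/C = PIP − R·V̇ − PEEP = 30 − 8.6×1.05 − 9 = 30 − 9.03 − 9 = 11.97 cmH2O.
C = Vt / 11.97 = 415 / 11.97 = 34.67 mL/cmH2O.

34.7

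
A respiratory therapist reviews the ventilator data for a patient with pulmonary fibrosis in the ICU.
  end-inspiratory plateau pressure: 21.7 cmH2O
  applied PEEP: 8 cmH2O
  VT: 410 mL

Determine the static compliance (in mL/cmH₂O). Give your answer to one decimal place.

29.9

Cstat = Vt / (Pplat − PEEP) = 410 / (21.7 − 8) = 410 / 13.7 = 29.927 mL/cmH2O.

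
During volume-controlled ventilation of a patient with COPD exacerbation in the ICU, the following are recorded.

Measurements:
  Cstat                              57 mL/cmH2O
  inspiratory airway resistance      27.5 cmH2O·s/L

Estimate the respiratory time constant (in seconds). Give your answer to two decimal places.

1.57

τ = R × C = 27.5 × 57 mL/cmH2O = 27.5 × 0.057 L/cmH2O = 1.568 s.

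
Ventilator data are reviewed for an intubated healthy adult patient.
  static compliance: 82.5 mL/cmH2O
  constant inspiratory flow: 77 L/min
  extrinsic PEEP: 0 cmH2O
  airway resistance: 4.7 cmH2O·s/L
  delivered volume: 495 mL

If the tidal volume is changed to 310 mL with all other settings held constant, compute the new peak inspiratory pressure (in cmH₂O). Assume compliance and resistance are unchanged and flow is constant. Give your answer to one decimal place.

9.8

Flow: 77 L/min ÷ 60 = 1.2833 L/s.
PIP = Vt/C + R·V̇ + PEEP (constant-flow equation of motion).
Only the elastic term changes: ΔPIP = ΔVt / C = (310 − 495) / 82.5 = -2.242 cmH2O.
Original PIP = 495/82.5 + 4.7×1.2833 + 0 = 12.032 cmH2O; new PIP = 12.032 + (-2.242) = 9.79 cmH2O.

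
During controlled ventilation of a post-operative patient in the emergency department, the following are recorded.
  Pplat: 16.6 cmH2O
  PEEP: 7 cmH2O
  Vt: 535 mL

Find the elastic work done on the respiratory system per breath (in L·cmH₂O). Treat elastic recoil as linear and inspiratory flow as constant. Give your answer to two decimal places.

Elastic work ≈ ½ × (Pplat − PEEP) × Vt = 0.5 × (16.6 − 7) × 0.535 L = 0.5 × 9.6 × 0.535 = 2.568 L·cmH2O.

2.57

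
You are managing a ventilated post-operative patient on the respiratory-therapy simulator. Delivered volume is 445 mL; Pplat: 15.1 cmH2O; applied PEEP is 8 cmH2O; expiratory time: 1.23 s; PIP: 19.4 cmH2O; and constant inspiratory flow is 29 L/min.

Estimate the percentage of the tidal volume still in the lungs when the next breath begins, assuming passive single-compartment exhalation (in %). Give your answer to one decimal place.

Flow: 29 L/min ÷ 60 = 0.4833 L/s.
R = (PIP − Pplat)/V̇ = (19.4 − 15.1) / 0.4833 = 4.3/0.4833 = 8.897 cmH2O·s/L.
C = Vt/(Pplat − PEEP) = 445.0 / (15.1 − 8) = 445.0/7.1 = 62.676 mL/cmH2O.
τ = R × C = 8.897 × 0.06268 L/cmH2O = 0.5577 s.
Fraction remaining at end-expiration = e^(−Te/τ) = e^(−1.23/0.5577) = 0.1102 → 11.02%.

11.0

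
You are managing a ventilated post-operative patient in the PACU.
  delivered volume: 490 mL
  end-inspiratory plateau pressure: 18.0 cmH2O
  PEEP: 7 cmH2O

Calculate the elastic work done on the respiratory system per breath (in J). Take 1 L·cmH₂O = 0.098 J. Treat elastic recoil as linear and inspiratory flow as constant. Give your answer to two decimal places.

Elastic work ≈ ½ × (Pplat − PEEP) × Vt = 0.5 × (18.0 − 7) × 0.490 L = 0.5 × 11.0 × 0.490 = 2.695 L·cmH2O.
× 0.098 J/(L·cmH2O) → 0.2641 J.

0.26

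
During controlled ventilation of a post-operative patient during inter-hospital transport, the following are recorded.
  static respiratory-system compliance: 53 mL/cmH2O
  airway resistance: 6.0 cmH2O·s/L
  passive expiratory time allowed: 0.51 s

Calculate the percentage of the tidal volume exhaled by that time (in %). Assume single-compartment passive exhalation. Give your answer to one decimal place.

79.9

τ = R × C = 6.0 × 53 mL/cmH2O = 6.0 × 0.053 L/cmH2O = 0.318 s.
Passive exhalation: V(t)/V₀ = e^(−t/τ) = e^(−0.51/0.318) = 0.2011.
Fraction exhaled = 1 − 0.2011 = 0.7989 → 79.89%.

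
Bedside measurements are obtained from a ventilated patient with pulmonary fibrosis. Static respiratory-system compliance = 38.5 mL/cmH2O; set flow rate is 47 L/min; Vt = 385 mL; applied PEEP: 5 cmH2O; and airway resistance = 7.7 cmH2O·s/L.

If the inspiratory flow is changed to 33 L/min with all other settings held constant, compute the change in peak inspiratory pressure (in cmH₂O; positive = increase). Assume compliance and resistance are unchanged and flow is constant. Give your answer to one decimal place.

Flow: 47 L/min ÷ 60 = 0.7833 L/s.
New flow: 33 L/min ÷ 60 = 0.55 L/s.
PIP = Vt/C + R·V̇ + PEEP (constant-flow equation of motion).
Only the resistive term changes: ΔPIP = R × ΔV̇ = 7.7 × (0.55 − 0.7833) = 7.7 × -0.2333 = -1.796 cmH2O.

-1.8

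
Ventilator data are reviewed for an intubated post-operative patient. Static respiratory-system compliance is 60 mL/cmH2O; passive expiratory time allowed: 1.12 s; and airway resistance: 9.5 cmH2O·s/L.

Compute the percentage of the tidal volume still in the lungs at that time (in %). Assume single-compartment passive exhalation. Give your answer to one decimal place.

τ = R × C = 9.5 × 60 mL/cmH2O = 9.5 × 0.060 L/cmH2O = 0.57 s.
Passive exhalation: V(t)/V₀ = e^(−t/τ) = e^(−1.12/0.57) = 0.1402.
Fraction remaining = 0.1402 → 14.02%.

14.0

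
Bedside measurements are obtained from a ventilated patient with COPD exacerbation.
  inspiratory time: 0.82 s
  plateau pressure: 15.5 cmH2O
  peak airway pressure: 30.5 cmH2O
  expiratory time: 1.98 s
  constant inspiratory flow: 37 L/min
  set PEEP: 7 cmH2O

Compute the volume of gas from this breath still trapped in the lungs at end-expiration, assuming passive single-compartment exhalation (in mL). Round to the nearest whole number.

Flow: 37 L/min ÷ 60 = 0.6167 L/s.
Vt = flow × Ti = 0.6167 L/s × 0.82 s × 1000 mL/L = 505.69 mL.
R = (PIP − Pplat)/V̇ = (30.5 − 15.5) / 0.6167 = 15.0/0.6167 = 24.323 cmH2O·s/L.
C = Vt/(Pplat − PEEP) = 505.69 / (15.5 − 7) = 505.69/8.5 = 59.493 mL/cmH2O.
τ = R × C = 24.323 × 0.05949 L/cmH2O = 1.447 s.
Fraction remaining = e^(−Te/τ) = e^(−1.98/1.447) = 0.2545.
Trapped volume = 505.69 × 0.2545 = 128.7 mL.

129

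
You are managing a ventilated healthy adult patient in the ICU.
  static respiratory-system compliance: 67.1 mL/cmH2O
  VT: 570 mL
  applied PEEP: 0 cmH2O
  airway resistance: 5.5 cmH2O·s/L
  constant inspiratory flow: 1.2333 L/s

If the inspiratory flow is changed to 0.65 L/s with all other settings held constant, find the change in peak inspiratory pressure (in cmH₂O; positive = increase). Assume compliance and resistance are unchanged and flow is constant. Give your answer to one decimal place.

-3.2

PIP = Vt/C + R·V̇ + PEEP (constant-flow equation of motion).
Only the resistive term changes: ΔPIP = R × ΔV̇ = 5.5 × (0.65 − 1.2333) = 5.5 × -0.5833 = -3.208 cmH2O.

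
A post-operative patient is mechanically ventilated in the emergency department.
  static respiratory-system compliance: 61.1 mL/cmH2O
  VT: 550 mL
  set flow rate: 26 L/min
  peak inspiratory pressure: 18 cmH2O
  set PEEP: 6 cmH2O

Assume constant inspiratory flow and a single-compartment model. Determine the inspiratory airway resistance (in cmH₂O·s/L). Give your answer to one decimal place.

6.9

Flow: 26 L/min ÷ 60 = 0.4333 L/s.
Equation of motion (constant flow): PIP = Vt/C + R·V̇ + PEEP.
R·V̇ = PIP − Vt/C − PEEP = 18 − 550/61.1 − 6 = 18 − 9.002 − 6 = 2.998 cmH2O.
R = 2.998 / 0.4333 = 6.919 cmH2O·s/L.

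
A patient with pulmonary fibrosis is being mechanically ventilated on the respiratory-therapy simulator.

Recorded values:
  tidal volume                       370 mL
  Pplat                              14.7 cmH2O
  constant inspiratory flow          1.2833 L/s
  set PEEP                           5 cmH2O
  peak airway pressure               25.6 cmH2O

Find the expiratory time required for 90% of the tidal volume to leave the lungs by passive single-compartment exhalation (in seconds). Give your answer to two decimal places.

0.75

R = (PIP − Pplat)/V̇ = (25.6 − 14.7) / 1.2833 = 10.9/1.2833 = 8.494 cmH2O·s/L.
C = Vt/(Pplat − PEEP) = 370.0 / (14.7 − 5) = 370.0/9.7 = 38.144 mL/cmH2O.
τ = R × C = 8.494 × 0.03814 L/cmH2O = 0.324 s.
t = −τ·ln(1 − 0.90) = −0.324·ln(0.1) = 0.746 s.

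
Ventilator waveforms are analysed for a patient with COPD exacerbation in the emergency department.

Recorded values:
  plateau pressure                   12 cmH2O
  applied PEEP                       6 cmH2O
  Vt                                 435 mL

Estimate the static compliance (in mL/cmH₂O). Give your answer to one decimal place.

Cstat = Vt / (Pplat − PEEP) = 435 / (12 − 6) = 435 / 6.0 = 72.5 mL/cmH2O.

72.5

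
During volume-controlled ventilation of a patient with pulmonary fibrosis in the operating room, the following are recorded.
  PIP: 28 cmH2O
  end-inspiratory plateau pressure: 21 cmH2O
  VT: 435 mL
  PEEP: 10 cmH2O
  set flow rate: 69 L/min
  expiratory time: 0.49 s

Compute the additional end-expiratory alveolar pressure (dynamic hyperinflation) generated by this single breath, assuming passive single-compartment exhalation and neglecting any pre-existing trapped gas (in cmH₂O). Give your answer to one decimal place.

Flow: 69 L/min ÷ 60 = 1.15 L/s.
R = (PIP − Pplat)/V̇ = (28 − 21) / 1.15 = 7.0/1.15 = 6.087 cmH2O·s/L.
C = Vt/(Pplat − PEEP) = 435.0 / (21 − 10) = 435.0/11.0 = 39.545 mL/cmH2O.
τ = R × C = 6.087 × 0.03955 L/cmH2O = 0.2407 s.
Fraction remaining = e^(−Te/τ) = e^(−0.49/0.2407) = 0.1306; trapped volume = 435.0 × 0.1306 = 56.811 mL.
Additional alveolar pressure from trapping ≈ V_trapped / C = 56.811 / 39.545 = 1.437 cmH2O.

1.4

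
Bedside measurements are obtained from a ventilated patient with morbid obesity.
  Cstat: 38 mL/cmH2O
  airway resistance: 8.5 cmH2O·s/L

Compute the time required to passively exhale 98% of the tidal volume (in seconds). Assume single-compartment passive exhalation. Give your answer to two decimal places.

τ = R × C = 8.5 × 38 mL/cmH2O = 8.5 × 0.038 L/cmH2O = 0.323 s.
Exhaled fraction f = 1 − e^(−t/τ) → t = −τ·ln(1 − f) = −0.323·ln(0.02) = 1.264 s.

1.26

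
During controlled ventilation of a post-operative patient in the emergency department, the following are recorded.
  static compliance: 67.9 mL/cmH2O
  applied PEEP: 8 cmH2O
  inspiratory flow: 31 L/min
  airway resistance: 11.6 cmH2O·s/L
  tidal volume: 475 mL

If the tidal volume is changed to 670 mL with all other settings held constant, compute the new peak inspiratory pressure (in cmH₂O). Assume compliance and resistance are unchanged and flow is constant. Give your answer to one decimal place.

23.9

Flow: 31 L/min ÷ 60 = 0.5167 L/s.
PIP = Vt/C + R·V̇ + PEEP (constant-flow equation of motion).
Only the elastic term changes: ΔPIP = ΔVt / C = (670 − 475) / 67.9 = 2.872 cmH2O.
Original PIP = 475/67.9 + 11.6×0.5167 + 8 = 20.989 cmH2O; new PIP = 20.989 + (2.872) = 23.861 cmH2O.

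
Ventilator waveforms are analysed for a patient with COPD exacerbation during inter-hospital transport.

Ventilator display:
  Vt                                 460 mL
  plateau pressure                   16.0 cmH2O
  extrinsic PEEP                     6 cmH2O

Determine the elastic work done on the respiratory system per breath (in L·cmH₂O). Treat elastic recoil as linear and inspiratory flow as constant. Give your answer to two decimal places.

Elastic work ≈ ½ × (Pplat − PEEP) × Vt = 0.5 × (16.0 − 6) × 0.460 L = 0.5 × 10.0 × 0.460 = 2.3 L·cmH2O.

2.30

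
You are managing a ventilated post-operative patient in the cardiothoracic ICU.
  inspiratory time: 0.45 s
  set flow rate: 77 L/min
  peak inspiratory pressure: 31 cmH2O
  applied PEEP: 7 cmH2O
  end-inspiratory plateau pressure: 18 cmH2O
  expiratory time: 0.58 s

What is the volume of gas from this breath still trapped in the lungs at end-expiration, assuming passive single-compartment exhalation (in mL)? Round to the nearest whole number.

194

Flow: 77 L/min ÷ 60 = 1.2833 L/s.
Vt = flow × Ti = 1.2833 L/s × 0.45 s × 1000 mL/L = 577.49 mL.
R = (PIP − Pplat)/V̇ = (31 − 18) / 1.2833 = 13.0/1.2833 = 10.13 cmH2O·s/L.
C = Vt/(Pplat − PEEP) = 577.49 / (18 − 7) = 577.49/11.0 = 52.499 mL/cmH2O.
τ = R × C = 10.13 × 0.0525 L/cmH2O = 0.5318 s.
Fraction remaining = e^(−Te/τ) = e^(−0.58/0.5318) = 0.336.
Trapped volume = 577.49 × 0.336 = 194.04 mL.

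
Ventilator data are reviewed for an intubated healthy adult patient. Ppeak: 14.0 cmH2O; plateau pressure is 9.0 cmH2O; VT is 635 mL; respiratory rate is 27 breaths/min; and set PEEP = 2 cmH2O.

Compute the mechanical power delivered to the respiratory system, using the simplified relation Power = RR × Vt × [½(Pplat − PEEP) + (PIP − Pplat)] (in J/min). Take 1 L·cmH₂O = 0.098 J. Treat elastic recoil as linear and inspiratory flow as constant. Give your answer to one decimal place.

14.3

Per-breath work = Vt × [½(Pplat−PEEP) + (PIP−Pplat)] = 0.635 × [0.5×7.0 + 5.0] = 0.635 × 8.5 = 5.398 L·cmH2O.
Power = 27 × 5.398 = 145.75 L·cmH2O/min.
× 0.098 J/(L·cmH2O) → 14.284 J/min.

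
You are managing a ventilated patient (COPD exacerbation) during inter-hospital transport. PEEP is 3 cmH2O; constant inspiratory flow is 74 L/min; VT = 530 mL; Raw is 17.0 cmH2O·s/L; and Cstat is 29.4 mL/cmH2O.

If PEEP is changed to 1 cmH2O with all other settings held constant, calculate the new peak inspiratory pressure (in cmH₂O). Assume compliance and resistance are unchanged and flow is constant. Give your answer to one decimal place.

40.0

Flow: 74 L/min ÷ 60 = 1.2333 L/s.
PIP = Vt/C + R·V̇ + PEEP (constant-flow equation of motion).
Only the baseline term changes: ΔPIP = ΔPEEP = 1 − 3 = -2.0 cmH2O.
Original PIP = 530/29.4 + 17.0×1.2333 + 3 = 41.993 cmH2O; new PIP = 41.993 + (-2.0) = 39.993 cmH2O.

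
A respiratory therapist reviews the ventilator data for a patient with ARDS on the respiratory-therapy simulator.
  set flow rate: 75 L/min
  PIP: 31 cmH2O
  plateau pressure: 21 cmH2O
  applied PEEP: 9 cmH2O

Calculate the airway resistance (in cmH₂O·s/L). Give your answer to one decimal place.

Flow: 75 L/min ÷ 60 = 1.25 L/s.
Raw = (PIP − Pplat) / flow = (31 − 21) / 1.25 = 10.0 / 1.25 = 8.0 cmH2O·s/L.

8.0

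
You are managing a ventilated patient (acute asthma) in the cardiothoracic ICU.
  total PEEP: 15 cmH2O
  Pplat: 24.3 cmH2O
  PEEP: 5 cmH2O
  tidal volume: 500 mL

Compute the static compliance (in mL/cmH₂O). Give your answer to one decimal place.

53.8

End-expiratory occlusion gives total PEEP = 15 cmH2O (intrinsic PEEP = 15 − 5 = 10). Use total PEEP for the elastic gradient.
Cstat = Vt / (Pplat − PEEPtotal) = 500 / (24.3 − 15) = 500 / 9.3 = 53.763 mL/cmH2O.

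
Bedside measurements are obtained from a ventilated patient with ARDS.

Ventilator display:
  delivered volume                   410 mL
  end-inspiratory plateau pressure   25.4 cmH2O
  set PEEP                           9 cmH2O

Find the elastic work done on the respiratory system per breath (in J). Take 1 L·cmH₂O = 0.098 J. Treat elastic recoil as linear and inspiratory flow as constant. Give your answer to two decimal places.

0.33

Elastic work ≈ ½ × (Pplat − PEEP) × Vt = 0.5 × (25.4 − 9) × 0.410 L = 0.5 × 16.4 × 0.410 = 3.362 L·cmH2O.
× 0.098 J/(L·cmH2O) → 0.3295 J.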